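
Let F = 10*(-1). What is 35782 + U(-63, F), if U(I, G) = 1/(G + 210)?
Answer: 7156401/200 ≈ 35782.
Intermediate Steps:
F = -10
U(I, G) = 1/(210 + G)
35782 + U(-63, F) = 35782 + 1/(210 - 10) = 35782 + 1/200 = 7156401/200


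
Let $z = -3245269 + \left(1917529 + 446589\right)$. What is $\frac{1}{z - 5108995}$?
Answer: $- \frac{1}{5990146} \approx -1.6694 \cdot 10^{-7}$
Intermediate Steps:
$z = -881151$ ($z = -3245269 + 2364118 = -881151$)
$\frac{1}{z - 5108995} = \frac{1}{-881151 - 5108995} = \frac{1}{-5990146} = - \frac{1}{5990146}$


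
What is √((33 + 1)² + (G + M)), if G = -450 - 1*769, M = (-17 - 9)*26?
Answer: I*√739 ≈ 27.185*I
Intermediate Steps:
M = -676 (M = -26*26 = -676)
G = -1219 (G = -450 - 769 = -1219)
√((33 + 1)² + (G + M)) = √((33 + 1)² + (-1219 - 676)) = √(34² - 1895) = √(1156 - 1895) = √(-739) = I*√739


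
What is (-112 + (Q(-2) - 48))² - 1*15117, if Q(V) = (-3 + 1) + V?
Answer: 11779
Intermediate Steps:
Q(V) = -2 + V
(-112 + (Q(-2) - 48))² - 1*15117 = (-112 + ((-2 - 2) - 48))² - 1*15117 = (-112 + (-4 - 48))² - 15117 = (-112 - 52)² - 15117 = (-164)² - 15117 = 26896 - 15117 = 11779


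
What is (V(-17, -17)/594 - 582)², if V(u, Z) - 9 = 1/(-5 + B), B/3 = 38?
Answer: 354968019954025/1048011129 ≈ 3.3871e+5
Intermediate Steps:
B = 114 (B = 3*38 = 114)
V(u, Z) = 982/109 (V(u, Z) = 9 + 1/(-5 + 114) = 9 + 1/109 = 982/109)
(V(-17, -17)/594 - 582)² = ((982/109)/594 - 582)² = ((982/109)*(1/594) - 582)² = (491/32373 - 582)² = (-18840595/32373)² = 354968019954025/1048011129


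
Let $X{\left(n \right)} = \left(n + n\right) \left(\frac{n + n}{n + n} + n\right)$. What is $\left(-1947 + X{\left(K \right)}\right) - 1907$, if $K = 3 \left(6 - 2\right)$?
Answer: $-3542$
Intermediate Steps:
$K = 12$ ($K = 3 \cdot 4 = 12$)
$X{\left(n \right)} = 2 n \left(1 + n\right)$ ($X{\left(n \right)} = 2 n \left(\frac{2 n}{2 n} + n\right) = 2 n \left(2 n \frac{1}{2 n} + n\right) = 2 n \left(1 + n\right)$)
$\left(-1947 + X{\left(K \right)}\right) - 1907 = \left(-1947 + 2 \cdot 12 \left(1 + 12\right)\right) - 1907 = \left(-1947 + 2 \cdot 12 \cdot 13\right) - 1907 = \left(-1947 + 312\right) - 1907 = -1635 - 1907 = -3542$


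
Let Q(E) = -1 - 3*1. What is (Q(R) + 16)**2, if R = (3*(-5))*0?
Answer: 144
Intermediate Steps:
R = 0 (R = -15*0 = 0)
Q(E) = -4 (Q(E) = -1 - 3 = -4)
(Q(R) + 16)**2 = (-4 + 16)**2 = 12**2 = 144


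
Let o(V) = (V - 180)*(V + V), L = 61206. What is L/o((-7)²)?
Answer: -30603/6419 ≈ -4.7676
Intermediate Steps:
o(V) = 2*V*(-180 + V) (o(V) = (-180 + V)*(2*V) = 2*V*(-180 + V))
L/o((-7)²) = 61206/((2*(-7)²*(-180 + (-7)²))) = 61206/((2*49*(-180 + 49))) = 61206/((2*49*(-131))) = 61206/(-12838) = 61206*(-1/12838) = -30603/6419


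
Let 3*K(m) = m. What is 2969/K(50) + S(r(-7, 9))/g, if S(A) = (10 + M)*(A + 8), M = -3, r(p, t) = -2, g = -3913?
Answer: 4978713/27950 ≈ 178.13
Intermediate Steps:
K(m) = m/3
S(A) = 56 + 7*A (S(A) = (10 - 3)*(A + 8) = 7*(8 + A) = 56 + 7*A)
2969/K(50) + S(r(-7, 9))/g = 2969/(((⅓)*50)) + (56 + 7*(-2))/(-3913) = 2969/(50/3) + (56 - 14)*(-1/3913) = 2969*(3/50) + 42*(-1/3913) = 8907/50 - 6/559 = 4978713/27950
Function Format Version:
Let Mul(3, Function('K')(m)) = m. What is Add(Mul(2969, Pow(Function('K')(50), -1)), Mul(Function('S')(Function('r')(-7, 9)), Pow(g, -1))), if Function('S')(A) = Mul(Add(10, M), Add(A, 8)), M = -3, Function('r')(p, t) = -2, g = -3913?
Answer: Rational(4978713, 27950) ≈ 178.13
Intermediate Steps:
Function('K')(m) = Mul(Rational(1, 3), m)
Function('S')(A) = Add(56, Mul(7, A)) (Function('S')(A) = Mul(Add(10, -3), Add(A, 8)) = Mul(7, Add(8, A)) = Add(56, Mul(7, A)))
Add(Mul(2969, Pow(Function('K')(50), -1)), Mul(Function('S')(Function('r')(-7, 9)), Pow(g, -1))) = Add(Mul(2969, Pow(Mul(Rational(1, 3), 50), -1)), Mul(Add(56, Mul(7, -2)), Pow(-3913, -1))) = Add(Mul(2969, Pow(Rational(50, 3), -1)), Mul(Add(56, -14), Rational(-1, 3913))) = Add(Mul(2969, Rational(3, 50)), Mul(42, Rational(-1, 3913))) = Add(Rational(8907, 50), Rational(-6, 559)) = Rational(4978713, 27950)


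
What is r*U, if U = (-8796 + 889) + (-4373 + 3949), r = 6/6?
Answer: -8331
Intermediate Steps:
r = 1 (r = 6*(⅙) = 1)
U = -8331 (U = -7907 - 424 = -8331)
r*U = 1*(-8331) = -8331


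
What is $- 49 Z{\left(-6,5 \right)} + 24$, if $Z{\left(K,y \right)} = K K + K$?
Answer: $-1446$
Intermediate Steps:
$Z{\left(K,y \right)} = K + K^{2}$ ($Z{\left(K,y \right)} = K^{2} + K = K + K^{2}$)
$- 49 Z{\left(-6,5 \right)} + 24 = - 49 \left(- 6 \left(1 - 6\right)\right) + 24 = - 49 \left(\left(-6\right) \left(-5\right)\right) + 24 = \left(-49\right) 30 + 24 = -1470 + 24 = -1446$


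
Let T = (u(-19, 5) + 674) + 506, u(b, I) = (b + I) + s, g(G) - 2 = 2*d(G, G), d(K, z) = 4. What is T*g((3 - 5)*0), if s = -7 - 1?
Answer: 11580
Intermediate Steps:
g(G) = 10 (g(G) = 2 + 2*4 = 2 + 8 = 10)
s = -8
u(b, I) = -8 + I + b (u(b, I) = (b + I) - 8 = (I + b) - 8 = -8 + I + b)
T = 1158 (T = ((-8 + 5 - 19) + 674) + 506 = (-22 + 674) + 506 = 652 + 506 = 1158)
T*g((3 - 5)*0) = 1158*10 = 11580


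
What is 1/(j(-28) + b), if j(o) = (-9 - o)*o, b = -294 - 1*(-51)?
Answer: -1/775 ≈ -0.0012903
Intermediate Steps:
b = -243 (b = -294 + 51 = -243)
j(o) = o*(-9 - o)
1/(j(-28) + b) = 1/(-1*(-28)*(9 - 28) - 243) = 1/(-1*(-28)*(-19) - 243) = 1/(-532 - 243) = 1/(-775) = -1/775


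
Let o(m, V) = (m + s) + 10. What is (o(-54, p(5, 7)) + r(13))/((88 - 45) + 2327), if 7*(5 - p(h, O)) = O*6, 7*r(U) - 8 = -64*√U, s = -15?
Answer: -27/1106 - 32*√13/8295 ≈ -0.038322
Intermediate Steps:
r(U) = 8/7 - 64*√U/7 (r(U) = 8/7 + (-64*√U)/7 = 8/7 - 64*√U/7)
p(h, O) = 5 - 6*O/7 (p(h, O) = 5 - O*6/7 = 5 - 6*O/7)
o(m, V) = -5 + m (o(m, V) = (m - 15) + 10 = (-15 + m) + 10 = -5 + m)
(o(-54, p(5, 7)) + r(13))/((88 - 45) + 2327) = ((-5 - 54) + (8/7 - 64*√13/7))/((88 - 45) + 2327) = (-59 + (8/7 - 64*√13/7))/(43 + 2327) = (-405/7 - 64*√13/7)/2370 = (-405/7 - 64*√13/7)*(1/2370) = -27/1106 - 32*√13/8295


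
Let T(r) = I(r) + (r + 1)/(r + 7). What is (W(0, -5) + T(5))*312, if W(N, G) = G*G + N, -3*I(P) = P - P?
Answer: 7956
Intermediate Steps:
I(P) = 0 (I(P) = -(P - P)/3 = -1/3*0 = 0)
W(N, G) = N + G**2 (W(N, G) = G**2 + N = N + G**2)
T(r) = (1 + r)/(7 + r) (T(r) = 0 + (r + 1)/(r + 7) = 0 + (1 + r)/(7 + r) = (1 + r)/(7 + r))
(W(0, -5) + T(5))*312 = ((0 + (-5)**2) + (1 + 5)/(7 + 5))*312 = ((0 + 25) + 6/12)*312 = (25 + (1/12)*6)*312 = (25 + 1/2)*312 = (51/2)*312 = 7956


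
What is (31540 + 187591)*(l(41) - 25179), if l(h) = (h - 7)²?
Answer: -5264184013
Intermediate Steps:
l(h) = (-7 + h)²
(31540 + 187591)*(l(41) - 25179) = (31540 + 187591)*((-7 + 41)² - 25179) = 219131*(34² - 25179) = 219131*(1156 - 25179) = 219131*(-24023) = -5264184013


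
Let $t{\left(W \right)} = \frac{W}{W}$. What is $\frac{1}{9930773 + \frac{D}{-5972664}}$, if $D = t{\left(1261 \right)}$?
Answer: $\frac{5972664}{59313170389271} \approx 1.007 \cdot 10^{-7}$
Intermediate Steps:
$t{\left(W \right)} = 1$
$D = 1$
$\frac{1}{9930773 + \frac{D}{-5972664}} = \frac{1}{9930773 + 1 \frac{1}{-5972664}} = \frac{1}{9930773 + 1 \left(- \frac{1}{5972664}\right)} = \frac{1}{9930773 - \frac{1}{5972664}} = \frac{1}{\frac{59313170389271}{5972664}} = \frac{5972664}{59313170389271}$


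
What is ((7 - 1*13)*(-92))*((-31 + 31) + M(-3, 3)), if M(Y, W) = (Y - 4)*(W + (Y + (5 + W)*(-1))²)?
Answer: -479136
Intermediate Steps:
M(Y, W) = (-4 + Y)*(W + (-5 + Y - W)²) (M(Y, W) = (-4 + Y)*(W + (Y + (-5 - W))²) = (-4 + Y)*(W + (-5 + Y - W)²))
((7 - 1*13)*(-92))*((-31 + 31) + M(-3, 3)) = ((7 - 1*13)*(-92))*((-31 + 31) + (-4*3 - 4*(5 + 3 - 1*(-3))² + 3*(-3) - 3*(5 + 3 - 1*(-3))²)) = ((7 - 13)*(-92))*(0 + (-12 - 4*(5 + 3 + 3)² - 9 - 3*(5 + 3 + 3)²)) = (-6*(-92))*(0 + (-12 - 4*11² - 9 - 3*11²)) = 552*(0 + (-12 - 4*121 - 9 - 3*121)) = 552*(0 + (-12 - 484 - 9 - 363)) = 552*(0 - 868) = 552*(-868) = -479136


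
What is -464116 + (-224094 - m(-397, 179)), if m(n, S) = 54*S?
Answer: -697876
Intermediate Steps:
-464116 + (-224094 - m(-397, 179)) = -464116 + (-224094 - 54*179) = -464116 + (-224094 - 1*9666) = -464116 + (-224094 - 9666) = -464116 - 233760 = -697876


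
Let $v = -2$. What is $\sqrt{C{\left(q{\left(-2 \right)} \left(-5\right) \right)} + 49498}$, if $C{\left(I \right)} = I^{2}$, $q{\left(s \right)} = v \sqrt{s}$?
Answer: $157 \sqrt{2} \approx 222.03$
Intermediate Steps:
$q{\left(s \right)} = - 2 \sqrt{s}$
$\sqrt{C{\left(q{\left(-2 \right)} \left(-5\right) \right)} + 49498} = \sqrt{\left(- 2 \sqrt{-2} \left(-5\right)\right)^{2} + 49498} = \sqrt{\left(- 2 i \sqrt{2} \left(-5\right)\right)^{2} + 49498} = \sqrt{\left(10 i \sqrt{2}\right)^{2} + 49498} = \sqrt{-200 + 49498} = \sqrt{49298} = 157 \sqrt{2}$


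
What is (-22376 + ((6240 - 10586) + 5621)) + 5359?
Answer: -15742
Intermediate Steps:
(-22376 + ((6240 - 10586) + 5621)) + 5359 = (-22376 + (-4346 + 5621)) + 5359 = (-22376 + 1275) + 5359 = -21101 + 5359 = -15742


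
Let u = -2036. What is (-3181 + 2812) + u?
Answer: -2405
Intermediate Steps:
(-3181 + 2812) + u = (-3181 + 2812) - 2036 = -369 - 2036 = -2405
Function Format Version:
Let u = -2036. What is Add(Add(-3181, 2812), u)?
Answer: -2405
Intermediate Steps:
Add(Add(-3181, 2812), u) = Add(Add(-3181, 2812), -2036) = Add(-369, -2036) = -2405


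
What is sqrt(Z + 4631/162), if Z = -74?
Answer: I*sqrt(14714)/18 ≈ 6.739*I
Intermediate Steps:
sqrt(Z + 4631/162) = sqrt(-74 + 4631/162) = sqrt(-7357/162) = I*sqrt(14714)/18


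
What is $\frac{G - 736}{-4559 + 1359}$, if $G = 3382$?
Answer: $- \frac{1323}{1600} \approx -0.82687$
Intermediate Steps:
$\frac{G - 736}{-4559 + 1359} = \frac{3382 - 736}{-4559 + 1359} = \frac{2646}{-3200} = 2646 \left(- \frac{1}{3200}\right) = - \frac{1323}{1600}$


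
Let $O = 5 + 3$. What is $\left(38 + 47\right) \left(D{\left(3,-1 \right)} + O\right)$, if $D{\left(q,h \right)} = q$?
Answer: $935$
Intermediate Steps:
$O = 8$
$\left(38 + 47\right) \left(D{\left(3,-1 \right)} + O\right) = \left(38 + 47\right) \left(3 + 8\right) = 85 \cdot 11 = 935$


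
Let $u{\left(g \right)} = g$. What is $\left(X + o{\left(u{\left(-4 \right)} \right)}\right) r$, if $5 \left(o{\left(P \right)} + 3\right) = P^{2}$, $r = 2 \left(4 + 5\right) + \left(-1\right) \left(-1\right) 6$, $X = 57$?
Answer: $\frac{6864}{5} \approx 1372.8$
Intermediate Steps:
$r = 24$ ($r = 2 \cdot 9 + 1 \cdot 6 = 18 + 6 = 24$)
$o{\left(P \right)} = -3 + \frac{P^{2}}{5}$
$\left(X + o{\left(u{\left(-4 \right)} \right)}\right) r = \left(57 - \left(3 - \frac{\left(-4\right)^{2}}{5}\right)\right) 24 = \left(57 + \left(-3 + \frac{1}{5} \cdot 16\right)\right) 24 = \left(57 + \left(-3 + \frac{16}{5}\right)\right) 24 = \left(57 + \frac{1}{5}\right) 24 = \frac{286}{5} \cdot 24 = \frac{6864}{5}$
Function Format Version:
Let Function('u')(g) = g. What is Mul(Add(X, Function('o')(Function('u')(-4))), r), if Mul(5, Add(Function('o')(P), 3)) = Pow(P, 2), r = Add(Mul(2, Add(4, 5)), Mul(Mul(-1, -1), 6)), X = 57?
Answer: Rational(6864, 5) ≈ 1372.8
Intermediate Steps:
r = 24 (r = Add(Mul(2, 9), Mul(1, 6)) = Add(18, 6) = 24)
Function('o')(P) = Add(-3, Mul(Rational(1, 5), Pow(P, 2)))
Mul(Add(X, Function('o')(Function('u')(-4))), r) = Mul(Add(57, Add(-3, Mul(Rational(1, 5), Pow(-4, 2)))), 24) = Mul(Add(57, Add(-3, Mul(Rational(1, 5), 16))), 24) = Mul(Add(57, Add(-3, Rational(16, 5))), 24) = Mul(Add(57, Rational(1, 5)), 24) = Mul(Rational(286, 5), 24) = Rational(6864, 5)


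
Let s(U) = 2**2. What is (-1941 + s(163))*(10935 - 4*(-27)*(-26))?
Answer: -15741999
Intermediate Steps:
s(U) = 4
(-1941 + s(163))*(10935 - 4*(-27)*(-26)) = (-1941 + 4)*(10935 - 4*(-27)*(-26)) = -1937*(10935 + 108*(-26)) = -1937*(10935 - 2808) = -1937*8127 = -15741999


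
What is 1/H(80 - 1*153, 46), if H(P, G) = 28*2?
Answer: 1/56 ≈ 0.017857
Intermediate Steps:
H(P, G) = 56
1/H(80 - 1*153, 46) = 1/56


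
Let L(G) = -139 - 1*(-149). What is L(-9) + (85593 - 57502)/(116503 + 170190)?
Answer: 2895021/286693 ≈ 10.098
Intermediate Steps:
L(G) = 10 (L(G) = -139 + 149 = 10)
L(-9) + (85593 - 57502)/(116503 + 170190) = 10 + (85593 - 57502)/(116503 + 170190) = 10 + 28091/286693 = 2895021/286693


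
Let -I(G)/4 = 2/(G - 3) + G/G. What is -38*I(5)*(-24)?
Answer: -7296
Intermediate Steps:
I(G) = -4 - 8/(-3 + G) (I(G) = -4*(2/(G - 3) + G/G) = -4*(2/(-3 + G) + 1) = -4*(1 + 2/(-3 + G)) = -4 - 8/(-3 + G))
-38*I(5)*(-24) = -152*(1 - 1*5)/(-3 + 5)*(-24) = -152*(1 - 5)/2*(-24) = -152*(-4)/2*(-24) = -38*(-8)*(-24) = 304*(-24) = -7296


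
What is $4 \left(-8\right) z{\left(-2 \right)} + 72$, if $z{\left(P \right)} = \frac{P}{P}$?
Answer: $40$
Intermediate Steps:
$z{\left(P \right)} = 1$
$4 \left(-8\right) z{\left(-2 \right)} + 72 = 4 \left(-8\right) 1 + 72 = \left(-32\right) 1 + 72 = -32 + 72 = 40$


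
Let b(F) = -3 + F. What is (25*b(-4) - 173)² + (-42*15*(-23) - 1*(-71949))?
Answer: 207543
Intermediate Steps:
(25*b(-4) - 173)² + (-42*15*(-23) - 1*(-71949)) = (25*(-3 - 4) - 173)² + (-42*15*(-23) - 1*(-71949)) = (25*(-7) - 173)² + (-630*(-23) + 71949) = (-175 - 173)² + (14490 + 71949) = (-348)² + 86439 = 121104 + 86439 = 207543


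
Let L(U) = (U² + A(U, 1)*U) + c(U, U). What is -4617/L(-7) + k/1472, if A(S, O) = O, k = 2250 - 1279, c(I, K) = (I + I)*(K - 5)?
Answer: -1098719/51520 ≈ -21.326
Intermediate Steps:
c(I, K) = 2*I*(-5 + K) (c(I, K) = (2*I)*(-5 + K) = 2*I*(-5 + K))
k = 971
L(U) = U + U² + 2*U*(-5 + U) (L(U) = (U² + 1*U) + 2*U*(-5 + U) = (U² + U) + 2*U*(-5 + U) = (U + U²) + 2*U*(-5 + U) = U + U² + 2*U*(-5 + U))
-4617/L(-7) + k/1472 = -4617*(-1/(21*(-3 - 7))) + 971/1472 = -4617/(3*(-7)*(-10)) + 971*(1/1472) = -4617/210 + 971/1472 = -4617*1/210 + 971/1472 = -1539/70 + 971/1472 = -1098719/51520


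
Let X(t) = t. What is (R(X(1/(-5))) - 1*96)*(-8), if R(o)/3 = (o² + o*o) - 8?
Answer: 23952/25 ≈ 958.08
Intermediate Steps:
R(o) = -24 + 6*o² (R(o) = 3*((o² + o*o) - 8) = 3*((o² + o²) - 8) = 3*(2*o² - 8) = 3*(-8 + 2*o²) = -24 + 6*o²)
(R(X(1/(-5))) - 1*96)*(-8) = ((-24 + 6*(1/(-5))²) - 1*96)*(-8) = ((-24 + 6*(-⅕)²) - 96)*(-8) = ((-24 + 6*(1/25)) - 96)*(-8) = ((-24 + 6/25) - 96)*(-8) = (-594/25 - 96)*(-8) = -2994/25*(-8) = 23952/25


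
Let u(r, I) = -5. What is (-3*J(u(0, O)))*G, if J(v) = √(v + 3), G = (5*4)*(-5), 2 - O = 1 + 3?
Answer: 300*I*√2 ≈ 424.26*I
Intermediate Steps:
O = -2 (O = 2 - (1 + 3) = 2 - 1*4 = 2 - 4 = -2)
G = -100 (G = 20*(-5) = -100)
J(v) = √(3 + v)
(-3*J(u(0, O)))*G = -3*√(3 - 5)*(-100) = -3*I*√2*(-100) = 300*I*√2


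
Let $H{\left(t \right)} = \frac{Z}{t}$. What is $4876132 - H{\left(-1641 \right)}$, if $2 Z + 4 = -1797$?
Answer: $\frac{16003463423}{3282} \approx 4.8761 \cdot 10^{6}$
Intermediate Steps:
$Z = - \frac{1801}{2}$ ($Z = -2 + \frac{1}{2} \left(-1797\right) = -2 - \frac{1797}{2} = - \frac{1801}{2} \approx -900.5$)
$H{\left(t \right)} = - \frac{1801}{2 t}$
$4876132 - H{\left(-1641 \right)} = 4876132 - - \frac{1801}{2 \left(-1641\right)} = 4876132 - \left(- \frac{1801}{2}\right) \left(- \frac{1}{1641}\right) = 4876132 - \frac{1801}{3282} = \frac{16003463423}{3282}$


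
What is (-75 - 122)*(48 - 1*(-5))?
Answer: -10441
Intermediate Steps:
(-75 - 122)*(48 - 1*(-5)) = -197*(48 + 5) = -197*53 = -10441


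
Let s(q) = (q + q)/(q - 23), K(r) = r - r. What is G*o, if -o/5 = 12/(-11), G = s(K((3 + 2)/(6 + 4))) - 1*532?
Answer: -31920/11 ≈ -2901.8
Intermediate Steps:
K(r) = 0
s(q) = 2*q/(-23 + q) (s(q) = (2*q)/(-23 + q) = 2*q/(-23 + q))
G = -532 (G = 2*0/(-23 + 0) - 1*532 = 2*0/(-23) - 532 = 2*0*(-1/23) - 532 = 0 - 532 = -532)
o = 60/11 (o = -60/(-11) = -60*(-1)/11 = -5*(-12/11) = 60/11 ≈ 5.4545)
G*o = -532*60/11 = -31920/11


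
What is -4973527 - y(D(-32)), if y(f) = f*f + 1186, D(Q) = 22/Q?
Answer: -1273526649/256 ≈ -4.9747e+6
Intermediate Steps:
y(f) = 1186 + f² (y(f) = f² + 1186 = 1186 + f²)
-4973527 - y(D(-32)) = -4973527 - (1186 + (22/(-32))²) = -4973527 - (1186 + (22*(-1/32))²) = -4973527 - (1186 + (-11/16)²) = -4973527 - (1186 + 121/256) = -4973527 - 1*303737/256 = -4973527 - 303737/256 = -1273526649/256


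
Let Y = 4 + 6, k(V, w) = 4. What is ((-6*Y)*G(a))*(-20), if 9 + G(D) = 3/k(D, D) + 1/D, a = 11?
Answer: -107700/11 ≈ -9790.9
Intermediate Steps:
Y = 10
G(D) = -33/4 + 1/D (G(D) = -9 + (3/4 + 1/D) = -9 + (3*(¼) + 1/D) = -9 + (¾ + 1/D) = -33/4 + 1/D)
((-6*Y)*G(a))*(-20) = ((-6*10)*(-33/4 + 1/11))*(-20) = -60*(-33/4 + 1/11)*(-20) = -60*(-359/44)*(-20) = (5385/11)*(-20) = -107700/11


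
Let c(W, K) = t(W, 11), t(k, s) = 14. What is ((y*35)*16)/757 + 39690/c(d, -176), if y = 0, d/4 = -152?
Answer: 2835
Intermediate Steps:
d = -608 (d = 4*(-152) = -608)
c(W, K) = 14
((y*35)*16)/757 + 39690/c(d, -176) = ((0*35)*16)/757 + 39690/14 = (0*16)*(1/757) + 39690*(1/14) = 0*(1/757) + 2835 = 0 + 2835 = 2835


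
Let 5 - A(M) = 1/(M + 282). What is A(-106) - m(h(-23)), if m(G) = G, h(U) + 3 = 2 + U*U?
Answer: -92049/176 ≈ -523.01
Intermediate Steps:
h(U) = -1 + U² (h(U) = -3 + (2 + U*U) = -3 + (2 + U²) = -1 + U²)
A(M) = 5 - 1/(282 + M) (A(M) = 5 - 1/(M + 282) = 5 - 1/(282 + M))
A(-106) - m(h(-23)) = (1409 + 5*(-106))/(282 - 106) - (-1 + (-23)²) = (1409 - 530)/176 - (-1 + 529) = (1/176)*879 - 1*528 = 879/176 - 528 = -92049/176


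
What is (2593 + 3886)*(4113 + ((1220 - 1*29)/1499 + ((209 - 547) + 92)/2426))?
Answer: 48462108421023/1818287 ≈ 2.6653e+7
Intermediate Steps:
(2593 + 3886)*(4113 + ((1220 - 1*29)/1499 + ((209 - 547) + 92)/2426)) = 6479*(4113 + ((1220 - 29)*(1/1499) + (-338 + 92)*(1/2426))) = 6479*(4113 + (1191*(1/1499) - 246*1/2426)) = 6479*(4113 + (1191/1499 - 123/1213)) = 6479*(4113 + 1260306/1818287) = 6479*(7479874737/1818287) = 48462108421023/1818287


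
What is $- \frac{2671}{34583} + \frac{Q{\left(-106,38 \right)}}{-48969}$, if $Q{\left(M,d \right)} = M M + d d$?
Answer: $- \frac{569308639}{1693494927} \approx -0.33617$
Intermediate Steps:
$Q{\left(M,d \right)} = M^{2} + d^{2}$
$- \frac{2671}{34583} + \frac{Q{\left(-106,38 \right)}}{-48969} = - \frac{2671}{34583} + \frac{\left(-106\right)^{2} + 38^{2}}{-48969} = \left(-2671\right) \frac{1}{34583} + \left(11236 + 1444\right) \left(- \frac{1}{48969}\right) = - \frac{2671}{34583} + 12680 \left(- \frac{1}{48969}\right) = - \frac{2671}{34583} - \frac{12680}{48969} = - \frac{569308639}{1693494927}$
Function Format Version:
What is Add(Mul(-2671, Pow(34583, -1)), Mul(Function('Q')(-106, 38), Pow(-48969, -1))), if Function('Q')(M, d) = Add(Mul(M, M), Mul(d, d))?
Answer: Rational(-569308639, 1693494927) ≈ -0.33617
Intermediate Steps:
Function('Q')(M, d) = Add(Pow(M, 2), Pow(d, 2))
Add(Mul(-2671, Pow(34583, -1)), Mul(Function('Q')(-106, 38), Pow(-48969, -1))) = Add(Mul(-2671, Pow(34583, -1)), Mul(Add(Pow(-106, 2), Pow(38, 2)), Pow(-48969, -1))) = Add(Mul(-2671, Rational(1, 34583)), Mul(Add(11236, 1444), Rational(-1, 48969))) = Add(Rational(-2671, 34583), Mul(12680, Rational(-1, 48969))) = Add(Rational(-2671, 34583), Rational(-12680, 48969)) = Rational(-569308639, 1693494927)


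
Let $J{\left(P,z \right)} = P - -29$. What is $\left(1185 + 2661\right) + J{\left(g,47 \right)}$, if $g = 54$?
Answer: $3929$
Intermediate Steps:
$J{\left(P,z \right)} = 29 + P$ ($J{\left(P,z \right)} = P + 29 = 29 + P$)
$\left(1185 + 2661\right) + J{\left(g,47 \right)} = \left(1185 + 2661\right) + \left(29 + 54\right) = 3846 + 83 = 3929$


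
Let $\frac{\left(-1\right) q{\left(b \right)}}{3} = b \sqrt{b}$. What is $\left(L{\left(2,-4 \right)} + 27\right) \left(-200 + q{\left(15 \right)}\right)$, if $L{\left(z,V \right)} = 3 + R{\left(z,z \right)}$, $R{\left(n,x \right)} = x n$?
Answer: $-6800 - 1530 \sqrt{15} \approx -12726.0$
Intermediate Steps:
$R{\left(n,x \right)} = n x$
$q{\left(b \right)} = - 3 b^{\frac{3}{2}}$ ($q{\left(b \right)} = - 3 b \sqrt{b} = - 3 b^{\frac{3}{2}}$)
$L{\left(z,V \right)} = 3 + z^{2}$ ($L{\left(z,V \right)} = 3 + z z = 3 + z^{2}$)
$\left(L{\left(2,-4 \right)} + 27\right) \left(-200 + q{\left(15 \right)}\right) = \left(\left(3 + 2^{2}\right) + 27\right) \left(-200 - 3 \cdot 15^{\frac{3}{2}}\right) = \left(\left(3 + 4\right) + 27\right) \left(-200 - 3 \cdot 15 \sqrt{15}\right) = \left(7 + 27\right) \left(-200 - 45 \sqrt{15}\right) = 34 \left(-200 - 45 \sqrt{15}\right) = -6800 - 1530 \sqrt{15}$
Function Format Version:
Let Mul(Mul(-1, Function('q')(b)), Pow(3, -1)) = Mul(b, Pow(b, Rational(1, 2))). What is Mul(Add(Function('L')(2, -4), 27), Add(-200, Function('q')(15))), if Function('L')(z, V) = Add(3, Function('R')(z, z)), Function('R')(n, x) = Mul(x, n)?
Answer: Add(-6800, Mul(-1530, Pow(15, Rational(1, 2)))) ≈ -12726.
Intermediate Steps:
Function('R')(n, x) = Mul(n, x)
Function('q')(b) = Mul(-3, Pow(b, Rational(3, 2))) (Function('q')(b) = Mul(-3, Mul(b, Pow(b, Rational(1, 2)))) = Mul(-3, Pow(b, Rational(3, 2))))
Function('L')(z, V) = Add(3, Pow(z, 2)) (Function('L')(z, V) = Add(3, Mul(z, z)) = Add(3, Pow(z, 2)))
Mul(Add(Function('L')(2, -4), 27), Add(-200, Function('q')(15))) = Mul(Add(Add(3, Pow(2, 2)), 27), Add(-200, Mul(-3, Pow(15, Rational(3, 2))))) = Mul(Add(Add(3, 4), 27), Add(-200, Mul(-3, Mul(15, Pow(15, Rational(1, 2)))))) = Mul(Add(7, 27), Add(-200, Mul(-45, Pow(15, Rational(1, 2))))) = Mul(34, Add(-200, Mul(-45, Pow(15, Rational(1, 2))))) = Add(-6800, Mul(-1530, Pow(15, Rational(1, 2))))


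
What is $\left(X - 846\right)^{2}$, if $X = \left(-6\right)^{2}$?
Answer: $656100$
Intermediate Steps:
$X = 36$
$\left(X - 846\right)^{2} = \left(36 - 846\right)^{2} = \left(-810\right)^{2} = 656100$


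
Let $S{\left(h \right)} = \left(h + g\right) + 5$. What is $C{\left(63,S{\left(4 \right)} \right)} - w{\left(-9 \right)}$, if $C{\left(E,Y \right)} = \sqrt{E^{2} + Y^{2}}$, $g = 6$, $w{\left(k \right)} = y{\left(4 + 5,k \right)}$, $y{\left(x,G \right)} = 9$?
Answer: $-9 + 3 \sqrt{466} \approx 55.761$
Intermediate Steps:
$w{\left(k \right)} = 9$
$S{\left(h \right)} = 11 + h$ ($S{\left(h \right)} = \left(h + 6\right) + 5 = \left(6 + h\right) + 5 = 11 + h$)
$C{\left(63,S{\left(4 \right)} \right)} - w{\left(-9 \right)} = \sqrt{63^{2} + \left(11 + 4\right)^{2}} - 9 = \sqrt{3969 + 15^{2}} - 9 = \sqrt{3969 + 225} - 9 = \sqrt{4194} - 9 = 3 \sqrt{466} - 9 = -9 + 3 \sqrt{466}$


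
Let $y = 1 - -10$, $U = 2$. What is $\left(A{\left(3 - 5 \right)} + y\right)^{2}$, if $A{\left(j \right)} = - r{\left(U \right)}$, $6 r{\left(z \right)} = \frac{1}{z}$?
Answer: $\frac{17161}{144} \approx 119.17$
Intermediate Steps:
$r{\left(z \right)} = \frac{1}{6 z}$
$A{\left(j \right)} = - \frac{1}{12}$ ($A{\left(j \right)} = - \frac{1}{6 \cdot 2} = \left(-1\right) \frac{1}{12} = - \frac{1}{12}$)
$y = 11$ ($y = 1 + 10 = 11$)
$\left(A{\left(3 - 5 \right)} + y\right)^{2} = \left(- \frac{1}{12} + 11\right)^{2} = \left(\frac{131}{12}\right)^{2} = \frac{17161}{144}$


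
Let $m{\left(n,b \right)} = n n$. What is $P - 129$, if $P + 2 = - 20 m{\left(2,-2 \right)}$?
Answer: $-211$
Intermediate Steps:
$m{\left(n,b \right)} = n^{2}$
$P = -82$ ($P = -2 - 20 \cdot 2^{2} = -2 - 80 = -82$)
$P - 129 = -82 - 129 = -211$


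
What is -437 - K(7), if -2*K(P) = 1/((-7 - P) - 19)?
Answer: -28843/66 ≈ -437.02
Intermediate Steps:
K(P) = -1/(2*(-26 - P)) (K(P) = -1/(2*((-7 - P) - 19)) = -1/(2*(-26 - P)))
-437 - K(7) = -437 - 1/(2*(26 + 7)) = -437 - 1/(2*33) = -437 - 1*1/66 = -437 - 1/66 = -28843/66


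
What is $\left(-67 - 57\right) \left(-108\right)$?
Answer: $13392$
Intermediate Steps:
$\left(-67 - 57\right) \left(-108\right) = \left(-124\right) \left(-108\right) = 13392$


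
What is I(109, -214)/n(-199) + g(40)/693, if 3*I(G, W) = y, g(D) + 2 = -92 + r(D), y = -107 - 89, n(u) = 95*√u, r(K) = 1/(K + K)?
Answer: -7519/55440 + 196*I*√199/56715 ≈ -0.13562 + 0.048751*I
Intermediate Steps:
r(K) = 1/(2*K)
y = -196
g(D) = -94 + 1/(2*D) (g(D) = -2 + (-92 + 1/(2*D)) = -94 + 1/(2*D))
I(G, W) = -196/3 (I(G, W) = (⅓)*(-196) = -196/3)
I(109, -214)/n(-199) + g(40)/693 = -196*(-I*√199/18905)/3 + (-94 + (½)/40)/693 = -196*(-I*√199/18905)/3 + (-94 + (½)*(1/40))*(1/693) = -196*(-I*√199/18905)/3 + (-94 + 1/80)*(1/693) = -(-196)*I*√199/56715 - 7519/80*1/693 = 196*I*√199/56715 - 7519/55440 = -7519/55440 + 196*I*√199/56715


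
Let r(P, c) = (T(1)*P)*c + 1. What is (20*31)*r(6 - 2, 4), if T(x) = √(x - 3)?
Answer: 620 + 9920*I*√2 ≈ 620.0 + 14029.0*I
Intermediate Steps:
T(x) = √(-3 + x)
r(P, c) = 1 + I*P*c*√2 (r(P, c) = (√(-3 + 1)*P)*c + 1 = (√(-2)*P)*c + 1 = ((I*√2)*P)*c + 1 = (I*P*√2)*c + 1 = I*P*c*√2 + 1 = 1 + I*P*c*√2)
(20*31)*r(6 - 2, 4) = (20*31)*(1 + I*(6 - 2)*4*√2) = 620*(1 + I*4*4*√2) = 620*(1 + 16*I*√2) = 620 + 9920*I*√2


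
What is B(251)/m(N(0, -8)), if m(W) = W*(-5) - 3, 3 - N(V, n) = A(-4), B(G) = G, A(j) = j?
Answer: -251/38 ≈ -6.6053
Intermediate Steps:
N(V, n) = 7 (N(V, n) = 3 - 1*(-4) = 3 + 4 = 7)
m(W) = -3 - 5*W (m(W) = -5*W - 3 = -3 - 5*W)
B(251)/m(N(0, -8)) = 251/(-3 - 5*7) = 251/(-3 - 35) = 251/(-38) = 251*(-1/38) = -251/38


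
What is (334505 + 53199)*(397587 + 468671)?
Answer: 335851691632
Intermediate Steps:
(334505 + 53199)*(397587 + 468671) = 387704*866258 = 335851691632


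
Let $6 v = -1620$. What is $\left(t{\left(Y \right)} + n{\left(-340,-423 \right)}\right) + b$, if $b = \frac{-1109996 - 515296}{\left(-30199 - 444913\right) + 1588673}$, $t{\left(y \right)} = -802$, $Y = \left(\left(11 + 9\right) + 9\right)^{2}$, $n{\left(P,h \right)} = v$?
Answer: $- \frac{44272692}{41243} \approx -1073.5$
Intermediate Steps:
$v = -270$ ($v = \frac{1}{6} \left(-1620\right) = -270$)
$n{\left(P,h \right)} = -270$
$Y = 841$ ($Y = \left(20 + 9\right)^{2} = 29^{2} = 841$)
$b = - \frac{60196}{41243}$ ($b = - \frac{1625292}{\left(-30199 - 444913\right) + 1588673} = - \frac{1625292}{-475112 + 1588673} = - \frac{1625292}{1113561} = \left(-1625292\right) \frac{1}{1113561} = - \frac{60196}{41243} \approx -1.4595$)
$\left(t{\left(Y \right)} + n{\left(-340,-423 \right)}\right) + b = \left(-802 - 270\right) - \frac{60196}{41243} = -1072 - \frac{60196}{41243} = - \frac{44272692}{41243}$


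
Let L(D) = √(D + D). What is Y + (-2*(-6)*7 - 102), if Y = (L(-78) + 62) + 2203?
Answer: 2247 + 2*I*√39 ≈ 2247.0 + 12.49*I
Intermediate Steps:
L(D) = √2*√D (L(D) = √(2*D) = √2*√D)
Y = 2265 + 2*I*√39 (Y = (√2*√(-78) + 62) + 2203 = (√2*(I*√78) + 62) + 2203 = (2*I*√39 + 62) + 2203 = (62 + 2*I*√39) + 2203 = 2265 + 2*I*√39 ≈ 2265.0 + 12.49*I)
Y + (-2*(-6)*7 - 102) = (2265 + 2*I*√39) + (-2*(-6)*7 - 102) = (2265 + 2*I*√39) + (12*7 - 102) = (2265 + 2*I*√39) + (84 - 102) = (2265 + 2*I*√39) - 18 = 2247 + 2*I*√39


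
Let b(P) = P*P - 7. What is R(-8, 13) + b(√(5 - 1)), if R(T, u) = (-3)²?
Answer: 6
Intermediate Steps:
R(T, u) = 9
b(P) = -7 + P² (b(P) = P² - 7 = -7 + P²)
R(-8, 13) + b(√(5 - 1)) = 9 + (-7 + (√(5 - 1))²) = 9 + (-7 + (√4)²) = 9 + (-7 + 2²) = 9 + (-7 + 4) = 9 - 3 = 6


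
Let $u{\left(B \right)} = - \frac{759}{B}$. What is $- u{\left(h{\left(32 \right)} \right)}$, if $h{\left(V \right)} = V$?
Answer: $\frac{759}{32} \approx 23.719$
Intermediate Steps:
$- u{\left(h{\left(32 \right)} \right)} = - \frac{-759}{32} = \left(-1\right) \left(- \frac{759}{32}\right) = \frac{759}{32}$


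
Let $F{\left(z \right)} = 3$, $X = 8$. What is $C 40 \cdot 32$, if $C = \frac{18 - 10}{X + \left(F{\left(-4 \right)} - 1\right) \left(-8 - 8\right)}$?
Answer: $- \frac{1280}{3} \approx -426.67$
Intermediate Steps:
$C = - \frac{1}{3}$ ($C = \frac{18 - 10}{8 + \left(3 - 1\right) \left(-8 - 8\right)} = \frac{8}{8 + 2 \left(-16\right)} = \frac{8}{8 - 32} = \frac{8}{-24} = 8 \left(- \frac{1}{24}\right) = - \frac{1}{3} \approx -0.33333$)
$C 40 \cdot 32 = \left(- \frac{1}{3}\right) 40 \cdot 32 = \left(- \frac{40}{3}\right) 32 = - \frac{1280}{3}$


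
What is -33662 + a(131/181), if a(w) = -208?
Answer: -33870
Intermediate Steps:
-33662 + a(131/181) = -33662 - 208 = -33870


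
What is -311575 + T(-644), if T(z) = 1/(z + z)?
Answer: -401308601/1288 ≈ -3.1158e+5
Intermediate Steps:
T(z) = 1/(2*z)
-311575 + T(-644) = -311575 + (½)/(-644) = -311575 + (½)*(-1/644) = -311575 - 1/1288 = -401308601/1288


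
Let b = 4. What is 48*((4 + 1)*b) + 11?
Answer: 971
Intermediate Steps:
48*((4 + 1)*b) + 11 = 48*((4 + 1)*4) + 11 = 48*(5*4) + 11 = 48*20 + 11 = 960 + 11 = 971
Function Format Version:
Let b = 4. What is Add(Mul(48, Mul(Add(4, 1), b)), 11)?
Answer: 971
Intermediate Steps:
Add(Mul(48, Mul(Add(4, 1), b)), 11) = Add(Mul(48, Mul(Add(4, 1), 4)), 11) = Add(Mul(48, Mul(5, 4)), 11) = Add(Mul(48, 20), 11) = Add(960, 11) = 971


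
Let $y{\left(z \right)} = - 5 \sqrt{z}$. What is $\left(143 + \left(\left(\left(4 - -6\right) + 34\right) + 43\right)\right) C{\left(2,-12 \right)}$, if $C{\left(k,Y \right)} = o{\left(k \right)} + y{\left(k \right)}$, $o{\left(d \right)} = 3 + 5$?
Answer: $1840 - 1150 \sqrt{2} \approx 213.65$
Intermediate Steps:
$o{\left(d \right)} = 8$
$C{\left(k,Y \right)} = 8 - 5 \sqrt{k}$
$\left(143 + \left(\left(\left(4 - -6\right) + 34\right) + 43\right)\right) C{\left(2,-12 \right)} = \left(143 + \left(\left(\left(4 - -6\right) + 34\right) + 43\right)\right) \left(8 - 5 \sqrt{2}\right) = \left(143 + \left(\left(\left(4 + 6\right) + 34\right) + 43\right)\right) \left(8 - 5 \sqrt{2}\right) = \left(143 + \left(\left(10 + 34\right) + 43\right)\right) \left(8 - 5 \sqrt{2}\right) = \left(143 + \left(44 + 43\right)\right) \left(8 - 5 \sqrt{2}\right) = \left(143 + 87\right) \left(8 - 5 \sqrt{2}\right) = 230 \left(8 - 5 \sqrt{2}\right) = 1840 - 1150 \sqrt{2}$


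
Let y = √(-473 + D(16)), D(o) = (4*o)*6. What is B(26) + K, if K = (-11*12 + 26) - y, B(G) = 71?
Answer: -35 - I*√89 ≈ -35.0 - 9.434*I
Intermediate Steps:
D(o) = 24*o
y = I*√89 (y = √(-473 + 24*16) = √(-473 + 384) = √(-89) = I*√89 ≈ 9.434*I)
K = -106 - I*√89 (K = (-11*12 + 26) - I*√89 = (-132 + 26) - I*√89 = -106 - I*√89 ≈ -106.0 - 9.434*I)
B(26) + K = 71 + (-106 - I*√89) = -35 - I*√89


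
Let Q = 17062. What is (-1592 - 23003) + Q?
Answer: -7533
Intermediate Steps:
(-1592 - 23003) + Q = (-1592 - 23003) + 17062 = -24595 + 17062 = -7533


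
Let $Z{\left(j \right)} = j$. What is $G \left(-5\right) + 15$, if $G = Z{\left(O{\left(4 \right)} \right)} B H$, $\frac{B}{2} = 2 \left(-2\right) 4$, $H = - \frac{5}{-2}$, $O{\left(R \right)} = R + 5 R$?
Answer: $9615$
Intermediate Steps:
$O{\left(R \right)} = 6 R$
$H = \frac{5}{2}$ ($H = \left(-5\right) \left(- \frac{1}{2}\right) = \frac{5}{2} \approx 2.5$)
$B = -32$ ($B = 2 \cdot 2 \left(-2\right) 4 = 2 \left(\left(-4\right) 4\right) = 2 \left(-16\right) = -32$)
$G = -1920$ ($G = 6 \cdot 4 \left(-32\right) \frac{5}{2} = 24 \left(-32\right) \frac{5}{2} = \left(-768\right) \frac{5}{2} = -1920$)
$G \left(-5\right) + 15 = \left(-1920\right) \left(-5\right) + 15 = 9600 + 15 = 9615$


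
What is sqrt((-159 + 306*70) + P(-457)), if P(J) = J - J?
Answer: sqrt(21261) ≈ 145.81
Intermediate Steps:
P(J) = 0
sqrt((-159 + 306*70) + P(-457)) = sqrt((-159 + 306*70) + 0) = sqrt((-159 + 21420) + 0) = sqrt(21261 + 0) = sqrt(21261)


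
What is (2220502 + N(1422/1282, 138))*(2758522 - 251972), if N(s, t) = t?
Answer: 5566145192000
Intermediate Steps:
(2220502 + N(1422/1282, 138))*(2758522 - 251972) = (2220502 + 138)*(2758522 - 251972) = 2220640*2506550 = 5566145192000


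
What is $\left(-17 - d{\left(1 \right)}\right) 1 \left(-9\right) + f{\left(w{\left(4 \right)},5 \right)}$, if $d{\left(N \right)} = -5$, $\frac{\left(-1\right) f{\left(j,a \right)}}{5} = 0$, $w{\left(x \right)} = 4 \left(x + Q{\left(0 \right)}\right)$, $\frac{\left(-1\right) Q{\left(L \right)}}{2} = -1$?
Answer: $108$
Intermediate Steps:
$Q{\left(L \right)} = 2$ ($Q{\left(L \right)} = \left(-2\right) \left(-1\right) = 2$)
$w{\left(x \right)} = 8 + 4 x$ ($w{\left(x \right)} = 4 \left(x + 2\right) = 4 \left(2 + x\right) = 8 + 4 x$)
$f{\left(j,a \right)} = 0$ ($f{\left(j,a \right)} = \left(-5\right) 0 = 0$)
$\left(-17 - d{\left(1 \right)}\right) 1 \left(-9\right) + f{\left(w{\left(4 \right)},5 \right)} = \left(-17 - -5\right) 1 \left(-9\right) + 0 = \left(-17 + 5\right) \left(-9\right) + 0 = \left(-12\right) \left(-9\right) + 0 = 108 + 0 = 108$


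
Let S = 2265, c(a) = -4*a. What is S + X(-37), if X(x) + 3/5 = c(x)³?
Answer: 16220282/5 ≈ 3.2441e+6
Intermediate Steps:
X(x) = -⅗ - 64*x³ (X(x) = -⅗ + (-4*x)³ = -⅗ - 64*x³)
S + X(-37) = 2265 + (-⅗ - 64*(-37)³) = 2265 + (-⅗ - 64*(-50653)) = 2265 + (-⅗ + 3241792) = 2265 + 16208957/5 = 16220282/5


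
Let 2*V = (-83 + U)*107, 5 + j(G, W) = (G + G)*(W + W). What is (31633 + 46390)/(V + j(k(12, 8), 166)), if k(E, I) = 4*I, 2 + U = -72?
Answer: 156046/25687 ≈ 6.0749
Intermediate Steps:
U = -74 (U = -2 - 72 = -74)
j(G, W) = -5 + 4*G*W (j(G, W) = -5 + (G + G)*(W + W) = -5 + (2*G)*(2*W) = -5 + 4*G*W)
V = -16799/2 (V = ((-83 - 74)*107)/2 = (-157*107)/2 = (1/2)*(-16799) = -16799/2 ≈ -8399.5)
(31633 + 46390)/(V + j(k(12, 8), 166)) = (31633 + 46390)/(-16799/2 + (-5 + 4*(4*8)*166)) = 78023/(-16799/2 + (-5 + 4*32*166)) = 78023/(-16799/2 + (-5 + 21248)) = 78023/(-16799/2 + 21243) = 78023/(25687/2) = 78023*(2/25687) = 156046/25687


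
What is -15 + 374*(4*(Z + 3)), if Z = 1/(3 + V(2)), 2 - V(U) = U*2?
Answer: 5969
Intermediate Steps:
V(U) = 2 - 2*U (V(U) = 2 - U*2 = 2 - 2*U)
Z = 1 (Z = 1/(3 + (2 - 2*2)) = 1/(3 + (2 - 4)) = 1/(3 - 2) = 1/1 = 1)
-15 + 374*(4*(Z + 3)) = -15 + 374*(4*(1 + 3)) = -15 + 374*(4*4) = -15 + 374*16 = -15 + 5984 = 5969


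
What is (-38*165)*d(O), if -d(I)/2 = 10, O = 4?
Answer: 125400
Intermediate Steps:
d(I) = -20 (d(I) = -2*10 = -20)
(-38*165)*d(O) = -38*165*(-20) = -6270*(-20) = 125400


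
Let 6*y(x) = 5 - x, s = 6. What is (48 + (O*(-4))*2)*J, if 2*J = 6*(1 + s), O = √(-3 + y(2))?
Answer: 1008 - 84*I*√10 ≈ 1008.0 - 265.63*I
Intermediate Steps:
y(x) = ⅚ - x/6 (y(x) = (5 - x)/6 = ⅚ - x/6)
O = I*√10/2 (O = √(-3 + (⅚ - ⅙*2)) = √(-3 + (⅚ - ⅓)) = √(-3 + ½) = √(-5/2) = I*√10/2 ≈ 1.5811*I)
J = 21 (J = (6*(1 + 6))/2 = (6*7)/2 = (½)*42 = 21)
(48 + (O*(-4))*2)*J = (48 + ((I*√10/2)*(-4))*2)*21 = (48 - 2*I*√10*2)*21 = (48 - 4*I*√10)*21 = 1008 - 84*I*√10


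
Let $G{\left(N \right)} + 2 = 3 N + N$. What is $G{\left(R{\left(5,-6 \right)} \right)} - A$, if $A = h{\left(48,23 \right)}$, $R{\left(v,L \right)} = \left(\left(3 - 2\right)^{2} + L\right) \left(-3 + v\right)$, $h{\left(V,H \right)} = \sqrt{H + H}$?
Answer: $-42 - \sqrt{46} \approx -48.782$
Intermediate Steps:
$h{\left(V,H \right)} = \sqrt{2} \sqrt{H}$ ($h{\left(V,H \right)} = \sqrt{2 H} = \sqrt{2} \sqrt{H}$)
$R{\left(v,L \right)} = \left(1 + L\right) \left(-3 + v\right)$ ($R{\left(v,L \right)} = \left(1^{2} + L\right) \left(-3 + v\right) = \left(1 + L\right) \left(-3 + v\right)$)
$A = \sqrt{46}$ ($A = \sqrt{2} \sqrt{23} = \sqrt{46} \approx 6.7823$)
$G{\left(N \right)} = -2 + 4 N$ ($G{\left(N \right)} = -2 + \left(3 N + N\right) = -2 + 4 N$)
$G{\left(R{\left(5,-6 \right)} \right)} - A = \left(-2 + 4 \left(-3 + 5 - -18 - 30\right)\right) - \sqrt{46} = \left(-2 + 4 \left(-3 + 5 + 18 - 30\right)\right) - \sqrt{46} = \left(-2 + 4 \left(-10\right)\right) - \sqrt{46} = \left(-2 - 40\right) - \sqrt{46} = -42 - \sqrt{46}$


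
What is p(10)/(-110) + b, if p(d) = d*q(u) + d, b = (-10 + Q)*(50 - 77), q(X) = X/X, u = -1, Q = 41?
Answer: -9209/11 ≈ -837.18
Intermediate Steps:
q(X) = 1
b = -837 (b = (-10 + 41)*(50 - 77) = 31*(-27) = -837)
p(d) = 2*d (p(d) = d*1 + d = d + d = 2*d)
p(10)/(-110) + b = (2*10)/(-110) - 837 = -1/110*20 - 837 = -2/11 - 837 = -9209/11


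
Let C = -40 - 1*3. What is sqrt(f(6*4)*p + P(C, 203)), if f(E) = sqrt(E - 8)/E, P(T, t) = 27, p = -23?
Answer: sqrt(834)/6 ≈ 4.8132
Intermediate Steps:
C = -43 (C = -40 - 3 = -43)
f(E) = sqrt(-8 + E)/E
sqrt(f(6*4)*p + P(C, 203)) = sqrt((sqrt(-8 + 6*4)/((6*4)))*(-23) + 27) = sqrt((sqrt(-8 + 24)/24)*(-23) + 27) = sqrt((sqrt(16)/24)*(-23) + 27) = sqrt(((1/24)*4)*(-23) + 27) = sqrt((1/6)*(-23) + 27) = sqrt(-23/6 + 27) = sqrt(139/6) = sqrt(834)/6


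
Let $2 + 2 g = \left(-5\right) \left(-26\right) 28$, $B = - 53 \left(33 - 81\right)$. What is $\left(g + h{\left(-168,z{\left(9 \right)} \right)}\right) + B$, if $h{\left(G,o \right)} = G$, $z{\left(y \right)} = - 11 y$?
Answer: $4195$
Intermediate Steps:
$B = 2544$ ($B = \left(-53\right) \left(-48\right) = 2544$)
$g = 1819$ ($g = -1 + \frac{\left(-5\right) \left(-26\right) 28}{2} = -1 + \frac{130 \cdot 28}{2} = -1 + \frac{1}{2} \cdot 3640 = -1 + 1820 = 1819$)
$\left(g + h{\left(-168,z{\left(9 \right)} \right)}\right) + B = \left(1819 - 168\right) + 2544 = 1651 + 2544 = 4195$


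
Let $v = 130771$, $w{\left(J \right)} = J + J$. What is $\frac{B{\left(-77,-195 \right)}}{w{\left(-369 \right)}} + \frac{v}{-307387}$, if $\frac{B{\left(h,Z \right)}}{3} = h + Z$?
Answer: $\frac{25719799}{37808601} \approx 0.68026$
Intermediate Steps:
$B{\left(h,Z \right)} = 3 Z + 3 h$ ($B{\left(h,Z \right)} = 3 \left(h + Z\right) = 3 \left(Z + h\right) = 3 Z + 3 h$)
$w{\left(J \right)} = 2 J$
$\frac{B{\left(-77,-195 \right)}}{w{\left(-369 \right)}} + \frac{v}{-307387} = \frac{3 \left(-195\right) + 3 \left(-77\right)}{2 \left(-369\right)} + \frac{130771}{-307387} = \frac{-585 - 231}{-738} + 130771 \left(- \frac{1}{307387}\right) = \left(-816\right) \left(- \frac{1}{738}\right) - \frac{130771}{307387} = \frac{136}{123} - \frac{130771}{307387} = \frac{25719799}{37808601}$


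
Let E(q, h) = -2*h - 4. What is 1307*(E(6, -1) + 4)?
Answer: 2614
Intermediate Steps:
E(q, h) = -4 - 2*h
1307*(E(6, -1) + 4) = 1307*((-4 - 2*(-1)) + 4) = 1307*((-4 + 2) + 4) = 1307*(-2 + 4) = 1307*2 = 2614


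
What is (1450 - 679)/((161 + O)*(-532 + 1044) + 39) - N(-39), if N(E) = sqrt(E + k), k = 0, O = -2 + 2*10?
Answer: 771/91687 - I*sqrt(39) ≈ 0.008409 - 6.245*I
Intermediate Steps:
O = 18 (O = -2 + 20 = 18)
N(E) = sqrt(E) (N(E) = sqrt(E + 0) = sqrt(E))
(1450 - 679)/((161 + O)*(-532 + 1044) + 39) - N(-39) = (1450 - 679)/((161 + 18)*(-532 + 1044) + 39) - sqrt(-39) = 771/(179*512 + 39) - I*sqrt(39) = 771/(91648 + 39) - I*sqrt(39) = 771/91687 - I*sqrt(39)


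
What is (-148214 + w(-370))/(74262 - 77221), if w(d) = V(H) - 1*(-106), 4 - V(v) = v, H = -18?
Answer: 148086/2959 ≈ 50.046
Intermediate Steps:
V(v) = 4 - v
w(d) = 128 (w(d) = (4 - 1*(-18)) - 1*(-106) = (4 + 18) + 106 = 22 + 106 = 128)
(-148214 + w(-370))/(74262 - 77221) = (-148214 + 128)/(74262 - 77221) = -148086/(-2959) = -148086*(-1/2959) = 148086/2959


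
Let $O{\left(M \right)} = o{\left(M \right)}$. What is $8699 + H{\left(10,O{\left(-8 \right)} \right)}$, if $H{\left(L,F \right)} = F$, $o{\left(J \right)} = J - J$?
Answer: $8699$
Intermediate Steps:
$o{\left(J \right)} = 0$
$O{\left(M \right)} = 0$
$8699 + H{\left(10,O{\left(-8 \right)} \right)} = 8699 + 0 = 8699$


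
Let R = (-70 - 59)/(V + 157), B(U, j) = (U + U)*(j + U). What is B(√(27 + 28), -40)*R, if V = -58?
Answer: -430/3 + 3440*√55/33 ≈ 629.75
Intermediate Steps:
B(U, j) = 2*U*(U + j) (B(U, j) = (2*U)*(U + j) = 2*U*(U + j))
R = -43/33 (R = (-70 - 59)/(-58 + 157) = -129/99 = -129*1/99 = -43/33 ≈ -1.3030)
B(√(27 + 28), -40)*R = (2*√(27 + 28)*(√(27 + 28) - 40))*(-43/33) = (2*√55*(√55 - 40))*(-43/33) = (2*√55*(-40 + √55))*(-43/33) = -86*√55*(-40 + √55)/33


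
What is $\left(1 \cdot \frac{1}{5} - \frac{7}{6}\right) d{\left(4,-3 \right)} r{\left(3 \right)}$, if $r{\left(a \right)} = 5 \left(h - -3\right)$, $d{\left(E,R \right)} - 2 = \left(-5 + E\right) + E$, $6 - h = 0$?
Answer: $- \frac{435}{2} \approx -217.5$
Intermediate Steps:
$h = 6$ ($h = 6 - 0 = 6 + 0 = 6$)
$d{\left(E,R \right)} = -3 + 2 E$ ($d{\left(E,R \right)} = 2 + \left(\left(-5 + E\right) + E\right) = 2 + \left(-5 + 2 E\right) = -3 + 2 E$)
$r{\left(a \right)} = 45$ ($r{\left(a \right)} = 5 \left(6 - -3\right) = 5 \left(6 + 3\right) = 5 \cdot 9 = 45$)
$\left(1 \cdot \frac{1}{5} - \frac{7}{6}\right) d{\left(4,-3 \right)} r{\left(3 \right)} = \left(1 \cdot \frac{1}{5} - \frac{7}{6}\right) \left(-3 + 2 \cdot 4\right) 45 = \left(1 \cdot \frac{1}{5} - \frac{7}{6}\right) \left(-3 + 8\right) 45 = \left(\frac{1}{5} - \frac{7}{6}\right) 5 \cdot 45 = \left(- \frac{29}{30}\right) 5 \cdot 45 = \left(- \frac{29}{6}\right) 45 = - \frac{435}{2}$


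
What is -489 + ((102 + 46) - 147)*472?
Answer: -17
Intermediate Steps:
-489 + ((102 + 46) - 147)*472 = -489 + (148 - 147)*472 = -489 + 1*472 = -489 + 472 = -17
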